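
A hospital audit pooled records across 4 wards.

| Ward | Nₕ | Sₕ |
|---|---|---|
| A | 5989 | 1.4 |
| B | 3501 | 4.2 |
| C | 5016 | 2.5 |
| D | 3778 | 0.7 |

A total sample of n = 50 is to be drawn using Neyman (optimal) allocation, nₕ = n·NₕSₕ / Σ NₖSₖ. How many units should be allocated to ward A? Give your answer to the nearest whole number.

Σ NₕSₕ = 5989·1.4 + 3501·4.2 + 5016·2.5 + 3778·0.7 = 38273.4.
Share for A: 8384.6/38273.4 = 0.21907.
n_A = 50 × 0.21907 = 10.954... → 11.

11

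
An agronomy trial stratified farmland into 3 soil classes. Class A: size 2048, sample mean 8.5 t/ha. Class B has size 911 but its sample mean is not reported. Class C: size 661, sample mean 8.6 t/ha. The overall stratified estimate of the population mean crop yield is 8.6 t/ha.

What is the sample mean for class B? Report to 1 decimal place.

N = 2048 + 911 + 661 = 3620.
Overall total = μ·N = 8.6·3620 = 31132.
Subtract the known strata: 2048·8.5 + 661·8.6 = 23092.6.
Remaining total for class B: 31132 − 23092.6 = 8039.4.
Divide by its size: 8039.4 / 911 = 8.825... → 8.8.

8.8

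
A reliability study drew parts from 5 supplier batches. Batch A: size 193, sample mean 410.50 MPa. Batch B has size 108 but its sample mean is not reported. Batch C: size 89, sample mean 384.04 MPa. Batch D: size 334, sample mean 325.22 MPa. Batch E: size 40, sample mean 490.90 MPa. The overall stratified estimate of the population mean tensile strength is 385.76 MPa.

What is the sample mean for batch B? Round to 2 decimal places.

491.25

N = 193 + 108 + 89 + 334 + 40 = 764.
Overall total = μ·N = 385.76·764 = 294720.64.
Subtract the known strata: 193·410.50 + 89·384.04 + 334·325.22 + 40·490.90 = 241665.54.
Remaining total for batch B: 294720.64 − 241665.54 = 53055.1.
Divide by its size: 53055.1 / 108 = 491.2509... → 491.25.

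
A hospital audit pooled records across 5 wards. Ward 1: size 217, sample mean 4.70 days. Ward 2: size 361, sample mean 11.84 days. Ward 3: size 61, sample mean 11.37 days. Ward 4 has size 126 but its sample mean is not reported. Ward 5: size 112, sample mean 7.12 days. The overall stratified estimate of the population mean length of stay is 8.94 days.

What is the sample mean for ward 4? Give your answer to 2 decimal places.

Σ Nₕx̄ₕ = N·μ, so 126·x̄_4 = 877·8.94 − (217·4.70 + 361·11.84 + 61·11.37 + 112·7.12).
= 7840.38 − 6785.15 = 1055.23.
x̄_4 = 1055.23 / 126 = 8.3748... → 8.37.

8.37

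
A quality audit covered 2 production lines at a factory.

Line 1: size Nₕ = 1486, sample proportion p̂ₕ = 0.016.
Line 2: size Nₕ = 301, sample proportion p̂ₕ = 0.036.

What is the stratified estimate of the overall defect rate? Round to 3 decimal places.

0.019

Wₕ = Nₕ/N with N = 1787: 0.8316, 0.1684.
p̂_st = 0.8316·0.016 + 0.1684·0.036 ≈ 0.01937... → 0.019.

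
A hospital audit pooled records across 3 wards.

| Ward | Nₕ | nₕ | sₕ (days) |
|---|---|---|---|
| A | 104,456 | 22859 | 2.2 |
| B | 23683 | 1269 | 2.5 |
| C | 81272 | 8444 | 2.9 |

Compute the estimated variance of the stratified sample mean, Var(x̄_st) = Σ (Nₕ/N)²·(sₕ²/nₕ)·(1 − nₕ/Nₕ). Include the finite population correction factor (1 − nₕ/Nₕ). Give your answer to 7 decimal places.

N = 209411. Term for each stratum: Wₕ²sₕ²/nₕ·(1−nₕ/Nₕ).
Var(x̄_st) = 0.0000411525 + 0.0000596177 + 0.0001344275 = 0.0002351978 → 0.0002352.

0.0002352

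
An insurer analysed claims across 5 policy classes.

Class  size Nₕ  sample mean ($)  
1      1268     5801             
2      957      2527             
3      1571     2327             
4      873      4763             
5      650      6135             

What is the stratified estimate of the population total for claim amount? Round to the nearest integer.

1: 1268·5801 = 7355668
2: 957·2527 = 2418339
3: 1571·2327 = 3655717
4: 873·4763 = 4158099
5: 650·6135 = 3987750
τ̂ = Σ Nₕx̄ₕ = 21575573.

21575573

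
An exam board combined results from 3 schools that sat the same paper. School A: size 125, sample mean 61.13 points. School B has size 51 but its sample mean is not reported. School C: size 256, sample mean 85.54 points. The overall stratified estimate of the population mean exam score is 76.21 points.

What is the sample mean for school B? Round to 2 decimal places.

N = 125 + 51 + 256 = 432.
Overall total = μ·N = 76.21·432 = 32922.72.
Subtract the known strata: 125·61.13 + 256·85.54 = 29539.49.
Remaining total for school B: 32922.72 − 29539.49 = 3383.23.
Divide by its size: 3383.23 / 51 = 66.3378... → 66.34.

66.34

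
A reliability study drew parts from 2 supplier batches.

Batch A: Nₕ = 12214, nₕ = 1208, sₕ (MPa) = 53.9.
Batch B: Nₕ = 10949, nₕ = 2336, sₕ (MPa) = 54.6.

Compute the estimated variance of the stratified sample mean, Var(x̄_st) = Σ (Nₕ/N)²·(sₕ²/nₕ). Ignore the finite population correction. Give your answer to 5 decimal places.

N = 23163. Term for each stratum: Wₕ²sₕ²/nₕ.
Var(x̄_st) = 0.66870845 + 0.28514893 = 0.95385738 → 0.95386.

0.95386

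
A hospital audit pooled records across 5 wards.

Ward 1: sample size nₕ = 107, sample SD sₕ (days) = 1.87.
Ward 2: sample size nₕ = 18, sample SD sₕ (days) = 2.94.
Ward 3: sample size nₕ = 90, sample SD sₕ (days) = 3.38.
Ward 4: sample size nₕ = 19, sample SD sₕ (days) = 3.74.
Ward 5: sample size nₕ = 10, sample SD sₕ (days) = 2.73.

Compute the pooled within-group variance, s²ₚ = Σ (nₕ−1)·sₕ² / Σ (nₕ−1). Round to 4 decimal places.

7.7541

1: (107−1)·1.87² = 106·3.4969 = 370.6714
2: (18−1)·2.94² = 17·8.6436 = 146.9412
3: (90−1)·3.38² = 89·11.4244 = 1016.7716
4: (19−1)·3.74² = 18·13.9876 = 251.7768
5: (10−1)·2.73² = 9·7.4529 = 67.0761
Numerator = 1853.2371; denominator = Σ(nₕ−1) = 239.
s²ₚ = 1853.2371/239 = 7.754130... → 7.7541.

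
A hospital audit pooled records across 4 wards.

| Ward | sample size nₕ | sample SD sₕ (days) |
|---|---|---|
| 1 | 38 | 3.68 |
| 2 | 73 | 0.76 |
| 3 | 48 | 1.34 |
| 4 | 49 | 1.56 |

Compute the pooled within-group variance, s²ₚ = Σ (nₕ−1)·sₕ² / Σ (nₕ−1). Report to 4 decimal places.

3.6464

1: (38−1)·3.68² = 37·13.5424 = 501.0688
2: (73−1)·0.76² = 72·0.5776 = 41.5872
3: (48−1)·1.34² = 47·1.7956 = 84.3932
4: (49−1)·1.56² = 48·2.4336 = 116.8128
Numerator = 743.862; denominator = Σ(nₕ−1) = 204.
s²ₚ = 743.862/204 = 3.646382... → 3.6464.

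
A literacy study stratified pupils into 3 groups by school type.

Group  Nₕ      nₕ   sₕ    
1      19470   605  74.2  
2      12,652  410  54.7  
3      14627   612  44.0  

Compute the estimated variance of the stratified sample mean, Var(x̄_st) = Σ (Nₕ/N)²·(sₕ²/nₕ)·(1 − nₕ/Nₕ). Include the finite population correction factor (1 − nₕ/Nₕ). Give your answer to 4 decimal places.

2.3434

N = 46749; Wₕ = Nₕ/N.
group 1: (19470/46749)²·74.2²/605·(1 − 605/19470) = 1.5294333
group 2: (12652/46749)²·54.7²/410·(1 − 410/12652) = 0.5171990
group 3: (14627/46749)²·44.0²/612·(1 − 612/14627) = 0.2967274
Sum = 2.3433597 → 2.3434.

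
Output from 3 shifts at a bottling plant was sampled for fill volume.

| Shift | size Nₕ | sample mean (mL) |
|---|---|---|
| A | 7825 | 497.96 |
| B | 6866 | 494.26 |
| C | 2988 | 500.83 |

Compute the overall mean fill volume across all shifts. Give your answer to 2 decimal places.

497.01

N = 7825 + 6866 + 2988 = 17679.
Overall mean = Σ (Nₕ/N)·x̄ₕ — weight by population share, not a simple average.
Σ Nₕx̄ₕ = 7825·497.96 + 6866·494.26 + 2988·500.83 = 3896537 + 3393589.16 + 1496480.04 = 8786606.2.
Divide by N: 8786606.2 / 17679 = 497.0081... → 497.01.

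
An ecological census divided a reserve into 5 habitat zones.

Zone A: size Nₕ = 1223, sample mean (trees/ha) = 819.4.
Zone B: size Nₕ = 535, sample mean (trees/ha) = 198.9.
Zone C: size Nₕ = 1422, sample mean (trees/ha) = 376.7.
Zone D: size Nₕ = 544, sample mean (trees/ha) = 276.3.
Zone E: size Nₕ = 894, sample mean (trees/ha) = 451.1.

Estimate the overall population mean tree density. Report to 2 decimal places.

N = 4618; weights Wₕ = Nₕ/N = (0.2648, 0.1159, 0.3079, 0.1178, 0.1936).
x̄_st = Σ Wₕ·x̄ₕ = 0.2648·819.4 + 0.1159·198.9 + 0.3079·376.7 + 0.1178·276.3 + 0.1936·451.1 ≈ 475.9194...
→ 475.92.

475.92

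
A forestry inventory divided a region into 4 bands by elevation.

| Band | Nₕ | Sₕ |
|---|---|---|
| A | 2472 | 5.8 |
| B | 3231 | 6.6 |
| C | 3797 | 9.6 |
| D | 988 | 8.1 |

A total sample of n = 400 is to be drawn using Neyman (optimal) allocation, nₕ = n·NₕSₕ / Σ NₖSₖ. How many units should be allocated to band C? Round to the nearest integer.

182

Σ NₕSₕ = 2472·5.8 + 3231·6.6 + 3797·9.6 + 988·8.1 = 80116.2.
Share for C: 36451.2/80116.2 = 0.45498.
n_C = 400 × 0.45498 = 181.992... → 182.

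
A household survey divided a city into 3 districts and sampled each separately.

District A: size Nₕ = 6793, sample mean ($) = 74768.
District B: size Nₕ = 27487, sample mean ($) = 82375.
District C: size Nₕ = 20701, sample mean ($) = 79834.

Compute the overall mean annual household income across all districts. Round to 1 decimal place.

80478.4

N = 54981; weights Wₕ = Nₕ/N = (0.1236, 0.4999, 0.3765).
x̄_st = Σ Wₕ·x̄ₕ = 0.1236·74768 + 0.4999·82375 + 0.3765·79834 ≈ 80478.425...
→ 80478.4.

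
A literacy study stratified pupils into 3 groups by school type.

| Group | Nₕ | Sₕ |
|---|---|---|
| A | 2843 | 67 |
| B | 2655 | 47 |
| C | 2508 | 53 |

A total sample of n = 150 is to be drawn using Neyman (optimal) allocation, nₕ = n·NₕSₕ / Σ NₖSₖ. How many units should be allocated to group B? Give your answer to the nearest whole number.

A: NₕSₕ = 2843·67 = 190481
B: NₕSₕ = 2655·47 = 124785
C: NₕSₕ = 2508·53 = 132924
Σ NₕSₕ = 448190.
n_B = 150·124785/448190 = 41.763... → 42.

42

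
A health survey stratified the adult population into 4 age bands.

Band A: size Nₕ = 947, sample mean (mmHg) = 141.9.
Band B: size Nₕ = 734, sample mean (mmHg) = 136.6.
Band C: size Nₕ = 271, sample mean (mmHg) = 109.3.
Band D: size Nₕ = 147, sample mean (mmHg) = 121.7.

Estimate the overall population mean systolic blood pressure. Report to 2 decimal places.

x̄_st = (Σ Nₕx̄ₕ) / (Σ Nₕ) = (947·141.9 + 734·136.6 + 271·109.3 + 147·121.7) / 2099
= 282153.9 / 2099 = 134.4230... → 134.42.

134.42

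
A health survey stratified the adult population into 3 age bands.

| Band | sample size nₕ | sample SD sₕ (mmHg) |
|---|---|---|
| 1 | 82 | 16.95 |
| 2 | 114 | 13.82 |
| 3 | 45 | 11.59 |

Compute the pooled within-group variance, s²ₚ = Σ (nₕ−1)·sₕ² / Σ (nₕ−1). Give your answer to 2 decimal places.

1: (82−1)·16.95² = 81·287.3025 = 23271.5025
2: (114−1)·13.82² = 113·190.9924 = 21582.1412
3: (45−1)·11.59² = 44·134.3281 = 5910.4364
Numerator = 50764.0801; denominator = Σ(nₕ−1) = 238.
s²ₚ = 50764.0801/238 = 213.2945... → 213.29.

213.29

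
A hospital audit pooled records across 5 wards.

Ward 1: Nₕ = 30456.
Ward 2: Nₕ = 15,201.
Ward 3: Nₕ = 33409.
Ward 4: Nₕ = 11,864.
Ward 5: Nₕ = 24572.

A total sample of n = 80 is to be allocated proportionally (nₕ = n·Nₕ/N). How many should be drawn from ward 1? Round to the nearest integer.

21

N = 30456 + 15201 + 33409 + 11864 + 24572 = 115502.
n_1 = 80·30456/115502 = 21.095... → 21.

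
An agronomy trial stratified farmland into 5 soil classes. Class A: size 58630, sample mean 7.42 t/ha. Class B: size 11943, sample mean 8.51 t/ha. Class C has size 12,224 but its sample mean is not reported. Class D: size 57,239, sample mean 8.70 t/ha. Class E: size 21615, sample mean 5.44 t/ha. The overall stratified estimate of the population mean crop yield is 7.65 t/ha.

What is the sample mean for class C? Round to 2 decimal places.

6.90

Σ Nₕx̄ₕ = N·μ, so 12224·x̄_C = 161651·7.65 − (58630·7.42 + 11943·8.51 + 57239·8.70 + 21615·5.44).
= 1236630.15 − 1152234.43 = 84395.72.
x̄_C = 84395.72 / 12224 = 6.9041... → 6.90.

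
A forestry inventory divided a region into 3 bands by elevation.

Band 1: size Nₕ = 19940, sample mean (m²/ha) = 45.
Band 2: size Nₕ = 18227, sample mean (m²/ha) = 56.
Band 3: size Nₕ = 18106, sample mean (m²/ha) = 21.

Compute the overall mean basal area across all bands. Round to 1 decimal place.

x̄_st = (Σ Nₕx̄ₕ) / (Σ Nₕ) = (19940·45 + 18227·56 + 18106·21) / 56273
= 2298238 / 56273 = 40.841... → 40.8.

40.8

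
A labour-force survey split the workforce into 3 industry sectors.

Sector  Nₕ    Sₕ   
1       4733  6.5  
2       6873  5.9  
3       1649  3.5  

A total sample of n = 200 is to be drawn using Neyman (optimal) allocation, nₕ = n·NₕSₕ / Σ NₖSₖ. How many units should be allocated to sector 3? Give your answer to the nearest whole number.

1: NₕSₕ = 4733·6.5 = 30764.5
2: NₕSₕ = 6873·5.9 = 40550.7
3: NₕSₕ = 1649·3.5 = 5771.5
Σ NₕSₕ = 77086.7.
n_3 = 200·5771.5/77086.7 = 14.974... → 15.

15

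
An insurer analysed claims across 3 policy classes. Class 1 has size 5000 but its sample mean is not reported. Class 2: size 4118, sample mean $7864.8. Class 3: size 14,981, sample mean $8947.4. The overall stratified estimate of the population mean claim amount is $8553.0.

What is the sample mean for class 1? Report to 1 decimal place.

7938.1

Σ Nₕx̄ₕ = N·μ, so 5000·x̄_1 = 24099·8553.0 − (4118·7864.8 + 14981·8947.4).
= 206118747 − 166428245.8 = 39690501.2.
x̄_1 = 39690501.2 / 5000 = 7938.100... → 7938.1.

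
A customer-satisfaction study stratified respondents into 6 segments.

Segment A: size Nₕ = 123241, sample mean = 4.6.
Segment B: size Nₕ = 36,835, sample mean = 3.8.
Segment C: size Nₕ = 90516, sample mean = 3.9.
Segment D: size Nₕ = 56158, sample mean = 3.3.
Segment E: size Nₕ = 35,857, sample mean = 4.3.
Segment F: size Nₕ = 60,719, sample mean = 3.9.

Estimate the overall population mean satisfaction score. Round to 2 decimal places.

4.06

x̄_st = (Σ Nₕx̄ₕ) / (Σ Nₕ) = (123241·4.6 + 36835·3.8 + 90516·3.9 + 56158·3.3 + 35857·4.3 + 60719·3.9) / 403326
= 1636204.6 / 403326 = 4.0568... → 4.06.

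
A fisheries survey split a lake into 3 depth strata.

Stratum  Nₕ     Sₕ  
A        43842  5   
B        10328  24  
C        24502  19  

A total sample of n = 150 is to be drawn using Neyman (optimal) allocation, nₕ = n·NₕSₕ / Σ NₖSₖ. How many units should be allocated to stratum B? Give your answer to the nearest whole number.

40

Σ NₕSₕ = 43842·5 + 10328·24 + 24502·19 = 932620.
Share for B: 247872/932620 = 0.26578.
n_B = 150 × 0.26578 = 39.867... → 40.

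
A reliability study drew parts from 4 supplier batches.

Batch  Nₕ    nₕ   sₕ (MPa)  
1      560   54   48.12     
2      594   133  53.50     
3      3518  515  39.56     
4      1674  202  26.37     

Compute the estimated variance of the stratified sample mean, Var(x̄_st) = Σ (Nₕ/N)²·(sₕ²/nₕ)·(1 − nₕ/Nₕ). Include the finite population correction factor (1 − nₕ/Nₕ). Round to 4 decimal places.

1.4559

N = 6346; Wₕ = Nₕ/N.
batch 1: (560/6346)²·48.12²/54·(1 − 54/560) = 0.3017143
batch 2: (594/6346)²·53.50²/133·(1 − 133/594) = 0.1463333
batch 3: (3518/6346)²·39.56²/515·(1 − 515/3518) = 0.7971800
batch 4: (1674/6346)²·26.37²/202·(1 − 202/1674) = 0.2106357
Sum = 1.4558633 → 1.4559.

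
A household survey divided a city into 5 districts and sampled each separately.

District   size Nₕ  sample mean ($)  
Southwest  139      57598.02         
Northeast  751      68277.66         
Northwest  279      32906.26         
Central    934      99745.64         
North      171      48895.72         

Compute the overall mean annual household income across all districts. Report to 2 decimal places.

x̄_st = (Σ Nₕx̄ₕ) / (Σ Nₕ) = (139·57598.02 + 751·68277.66 + 279·32906.26 + 934·99745.64 + 171·48895.72) / 2274
= 169987089.86 / 2274 = 74752.4582... → 74752.46.

74752.46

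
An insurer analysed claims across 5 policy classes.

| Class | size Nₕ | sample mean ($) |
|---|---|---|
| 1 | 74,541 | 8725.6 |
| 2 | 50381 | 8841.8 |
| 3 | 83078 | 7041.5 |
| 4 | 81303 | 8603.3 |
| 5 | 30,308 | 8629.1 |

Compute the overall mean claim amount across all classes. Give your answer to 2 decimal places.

8265.90

N = 74541 + 50381 + 83078 + 81303 + 30308 = 319611.
The stratified mean weights each stratum mean by its population share Nₕ/N.
Σ Nₕx̄ₕ = 74541·8725.6 + 50381·8841.8 + 83078·7041.5 + 81303·8603.3 + 30308·8629.1 = 650414949.6 + 445458725.8 + 584993737 + 699474099.9 + 261530762.8 = 2641872275.1.
Divide by N: 2641872275.1 / 319611 = 8265.8991... → 8265.90.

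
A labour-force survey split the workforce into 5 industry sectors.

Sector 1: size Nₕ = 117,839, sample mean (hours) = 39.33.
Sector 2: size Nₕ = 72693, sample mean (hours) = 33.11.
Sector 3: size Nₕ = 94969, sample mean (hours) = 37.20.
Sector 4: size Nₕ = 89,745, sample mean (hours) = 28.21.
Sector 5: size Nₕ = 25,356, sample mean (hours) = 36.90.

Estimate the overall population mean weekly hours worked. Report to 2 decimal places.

x̄_st = (Σ Nₕx̄ₕ) / (Σ Nₕ) = (117839·39.33 + 72693·33.11 + 94969·37.20 + 89745·28.21 + 25356·36.90) / 400602
= 14041662.75 / 400602 = 35.0514... → 35.05.

35.05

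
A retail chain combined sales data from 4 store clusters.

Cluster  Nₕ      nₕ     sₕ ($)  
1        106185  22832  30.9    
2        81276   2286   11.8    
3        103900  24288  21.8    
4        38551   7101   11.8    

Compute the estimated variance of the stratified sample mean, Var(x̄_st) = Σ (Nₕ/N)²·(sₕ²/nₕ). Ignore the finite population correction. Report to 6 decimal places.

0.010237

N = 329912; Wₕ = Nₕ/N.
cluster 1: (106185/329912)²·30.9²/22832 = 0.004332146
cluster 2: (81276/329912)²·11.8²/2286 = 0.003696717
cluster 3: (103900/329912)²·21.8²/24288 = 0.001940690
cluster 4: (38551/329912)²·11.8²/7101 = 0.000267744
Sum = 0.010237297 → 0.010237.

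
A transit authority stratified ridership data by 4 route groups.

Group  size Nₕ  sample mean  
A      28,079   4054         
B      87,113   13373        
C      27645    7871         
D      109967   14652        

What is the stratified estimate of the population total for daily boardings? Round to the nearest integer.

Estimate total by summing Nₕ·x̄ₕ over strata.
28079·4054 + 87113·13373 + 27645·7871 + 109967·14652 = 113832266 + 1164962149 + 217593795 + 1611236484 = 3107624694.

3107624694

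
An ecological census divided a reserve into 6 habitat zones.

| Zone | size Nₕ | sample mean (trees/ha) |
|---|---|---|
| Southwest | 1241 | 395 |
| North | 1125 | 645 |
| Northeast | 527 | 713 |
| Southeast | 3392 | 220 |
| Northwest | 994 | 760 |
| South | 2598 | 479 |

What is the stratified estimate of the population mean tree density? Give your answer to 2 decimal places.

439.17

x̄_st = (Σ Nₕx̄ₕ) / (Σ Nₕ) = (1241·395 + 1125·645 + 527·713 + 3392·220 + 994·760 + 2598·479) / 9877
= 4337693 / 9877 = 439.1711... → 439.17.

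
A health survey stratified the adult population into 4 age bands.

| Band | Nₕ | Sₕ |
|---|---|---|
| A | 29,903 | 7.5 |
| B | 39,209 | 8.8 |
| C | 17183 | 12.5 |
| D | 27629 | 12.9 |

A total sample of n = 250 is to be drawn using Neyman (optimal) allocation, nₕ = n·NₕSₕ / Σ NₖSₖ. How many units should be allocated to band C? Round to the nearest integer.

A: NₕSₕ = 29903·7.5 = 224272.5
B: NₕSₕ = 39209·8.8 = 345039.2
C: NₕSₕ = 17183·12.5 = 214787.5
D: NₕSₕ = 27629·12.9 = 356414.1
Σ NₕSₕ = 1140513.3.
n_C = 250·214787.5/1140513.3 = 47.081... → 47.

47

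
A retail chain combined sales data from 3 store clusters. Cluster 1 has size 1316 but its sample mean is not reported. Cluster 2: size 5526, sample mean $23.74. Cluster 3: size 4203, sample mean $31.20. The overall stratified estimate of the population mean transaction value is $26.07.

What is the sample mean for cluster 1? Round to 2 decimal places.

19.47

Σ Nₕx̄ₕ = N·μ, so 1316·x̄_1 = 11045·26.07 − (5526·23.74 + 4203·31.20).
= 287943.15 − 262320.84 = 25622.31.
x̄_1 = 25622.31 / 1316 = 19.4698... → 19.47.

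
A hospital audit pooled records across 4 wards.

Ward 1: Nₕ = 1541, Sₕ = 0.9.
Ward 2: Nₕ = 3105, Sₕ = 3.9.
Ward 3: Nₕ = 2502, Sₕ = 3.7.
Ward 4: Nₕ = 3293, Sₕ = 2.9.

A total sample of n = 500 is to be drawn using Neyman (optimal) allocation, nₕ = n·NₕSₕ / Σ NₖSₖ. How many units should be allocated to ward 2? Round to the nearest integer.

Σ NₕSₕ = 1541·0.9 + 3105·3.9 + 2502·3.7 + 3293·2.9 = 32303.5.
Share for 2: 12109.5/32303.5 = 0.37487.
n_2 = 500 × 0.37487 = 187.433... → 187.

187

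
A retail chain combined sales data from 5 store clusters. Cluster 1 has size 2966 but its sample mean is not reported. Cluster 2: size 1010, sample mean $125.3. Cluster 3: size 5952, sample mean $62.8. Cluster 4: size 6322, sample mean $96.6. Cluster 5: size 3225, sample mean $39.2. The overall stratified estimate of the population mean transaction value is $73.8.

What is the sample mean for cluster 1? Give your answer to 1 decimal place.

Σ Nₕx̄ₕ = N·μ, so 2966·x̄_1 = 19475·73.8 − (1010·125.3 + 5952·62.8 + 6322·96.6 + 3225·39.2).
= 1437255 − 1237463.8 = 199791.2.
x̄_1 = 199791.2 / 2966 = 67.360... → 67.4.

67.4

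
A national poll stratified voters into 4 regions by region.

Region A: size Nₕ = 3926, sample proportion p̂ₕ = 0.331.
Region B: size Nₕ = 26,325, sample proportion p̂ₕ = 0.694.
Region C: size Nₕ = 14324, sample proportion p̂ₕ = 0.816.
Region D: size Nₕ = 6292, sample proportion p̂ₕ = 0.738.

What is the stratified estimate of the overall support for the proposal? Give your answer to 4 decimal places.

Wₕ = Nₕ/N with N = 50867: 0.0772, 0.5175, 0.2816, 0.1237.
p̂_st = 0.0772·0.331 + 0.5175·0.694 + 0.2816·0.816 + 0.1237·0.738 ≈ 0.705780... → 0.7058.

0.7058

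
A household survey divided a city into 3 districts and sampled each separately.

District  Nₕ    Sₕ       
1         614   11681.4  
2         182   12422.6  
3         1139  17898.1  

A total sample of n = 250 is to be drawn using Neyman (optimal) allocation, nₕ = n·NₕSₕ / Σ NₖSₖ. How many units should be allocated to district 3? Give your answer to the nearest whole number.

171

1: NₕSₕ = 614·11681.4 = 7172379.6
2: NₕSₕ = 182·12422.6 = 2260913.2
3: NₕSₕ = 1139·17898.1 = 20385935.9
Σ NₕSₕ = 29819228.7.
n_3 = 250·20385935.9/29819228.7 = 170.913... → 171.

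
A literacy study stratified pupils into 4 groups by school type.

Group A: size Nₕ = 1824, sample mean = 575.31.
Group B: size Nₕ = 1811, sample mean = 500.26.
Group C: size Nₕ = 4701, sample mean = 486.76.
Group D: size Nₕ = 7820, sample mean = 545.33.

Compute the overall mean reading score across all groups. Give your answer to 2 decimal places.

526.62

N = 16156; weights Wₕ = Nₕ/N = (0.1129, 0.1121, 0.2910, 0.4840).
x̄_st = Σ Wₕ·x̄ₕ = 0.1129·575.31 + 0.1121·500.26 + 0.2910·486.76 + 0.4840·545.33 ≈ 526.6202...
→ 526.62.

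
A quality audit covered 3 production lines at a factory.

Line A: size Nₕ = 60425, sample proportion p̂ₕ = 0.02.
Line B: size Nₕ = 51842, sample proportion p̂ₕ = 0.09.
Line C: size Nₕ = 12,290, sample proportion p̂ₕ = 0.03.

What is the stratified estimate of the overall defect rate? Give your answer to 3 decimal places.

N = 60425 + 51842 + 12290 = 124557.
Overall proportion = Σ (Nₕ/N)·p̂ₕ.
Σ Nₕp̂ₕ = 1208.5 + 4665.78 + 368.7 = 6242.98.
6242.98 / 124557 = 0.05012... → 0.050.

0.050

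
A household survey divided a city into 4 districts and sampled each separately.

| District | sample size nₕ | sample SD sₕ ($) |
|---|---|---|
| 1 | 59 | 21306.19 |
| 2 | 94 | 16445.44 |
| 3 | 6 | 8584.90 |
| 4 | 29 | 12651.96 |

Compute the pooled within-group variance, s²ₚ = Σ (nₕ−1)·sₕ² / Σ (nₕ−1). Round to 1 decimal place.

306151738.0

Degrees of freedom: 58 + 93 + 5 + 28 = 184.
Σ(nₕ−1)sₕ² = 58·453953732.3161 + 93·270452496.7936 + 5·73700508.01 + 28·160072091.8416 = 56331919787.7534.
s²ₚ = 56331919787.7534 / 184 = 306151737.977... → 306151738.0.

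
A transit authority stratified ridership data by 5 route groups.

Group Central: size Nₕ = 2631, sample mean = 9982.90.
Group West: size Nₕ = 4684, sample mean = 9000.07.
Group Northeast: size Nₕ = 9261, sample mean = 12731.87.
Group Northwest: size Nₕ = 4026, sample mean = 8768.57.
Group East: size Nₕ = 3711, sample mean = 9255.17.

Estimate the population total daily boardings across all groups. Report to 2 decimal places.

Population total = Σ Nₕ·x̄ₕ (each stratum's size times its mean).
2631·9982.90 + 4684·9000.07 + 9261·12731.87 + 4026·8768.57 + 3711·9255.17 = 26265009.9 + 42156327.88 + 117909848.07 + 35302262.82 + 34345935.87 = 255979384.54.

255979384.54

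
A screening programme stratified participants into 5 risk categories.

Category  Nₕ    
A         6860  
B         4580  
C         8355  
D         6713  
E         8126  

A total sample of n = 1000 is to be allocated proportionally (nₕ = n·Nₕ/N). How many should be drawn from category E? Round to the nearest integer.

235

Share of category E = 8126/34634 = 0.23462.
Allocate 1000 × 0.23462 = 234.625... → 235.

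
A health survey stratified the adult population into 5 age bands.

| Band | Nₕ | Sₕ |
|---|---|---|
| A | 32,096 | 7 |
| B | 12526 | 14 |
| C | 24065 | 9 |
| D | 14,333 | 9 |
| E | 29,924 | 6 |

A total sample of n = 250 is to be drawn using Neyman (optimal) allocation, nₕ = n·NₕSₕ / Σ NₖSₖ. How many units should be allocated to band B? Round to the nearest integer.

Σ NₕSₕ = 32096·7 + 12526·14 + 24065·9 + 14333·9 + 29924·6 = 925162.
Share for B: 175364/925162 = 0.18955.
n_B = 250 × 0.18955 = 47.387... → 47.

47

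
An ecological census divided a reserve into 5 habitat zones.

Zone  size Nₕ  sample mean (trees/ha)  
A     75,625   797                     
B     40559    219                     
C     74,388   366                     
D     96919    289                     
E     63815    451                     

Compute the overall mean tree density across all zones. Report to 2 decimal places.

N = 351306; weights Wₕ = Nₕ/N = (0.2153, 0.1155, 0.2117, 0.2759, 0.1817).
x̄_st = Σ Wₕ·x̄ₕ = 0.2153·797 + 0.1155·219 + 0.2117·366 + 0.2759·289 + 0.1817·451 ≈ 436.0065...
→ 436.01.

436.01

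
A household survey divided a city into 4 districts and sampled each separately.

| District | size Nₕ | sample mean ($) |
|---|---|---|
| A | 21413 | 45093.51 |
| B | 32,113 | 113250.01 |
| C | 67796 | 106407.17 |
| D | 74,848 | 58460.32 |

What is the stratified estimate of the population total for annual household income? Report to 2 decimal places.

A: 21413·45093.51 = 965587329.63
B: 32113·113250.01 = 3636797571.13
C: 67796·106407.17 = 7213980497.32
D: 74848·58460.32 = 4375638031.36
τ̂ = Σ Nₕx̄ₕ = 16192003429.44.

16192003429.44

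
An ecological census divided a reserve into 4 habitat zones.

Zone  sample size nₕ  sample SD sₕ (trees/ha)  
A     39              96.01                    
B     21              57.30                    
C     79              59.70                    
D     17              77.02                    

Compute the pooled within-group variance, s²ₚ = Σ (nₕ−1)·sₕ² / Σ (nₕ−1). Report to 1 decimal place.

5189.9

Degrees of freedom: 38 + 20 + 78 + 16 = 152.
Σ(nₕ−1)sₕ² = 38·9217.9201 + 20·3283.29 + 78·3564.09 + 16·5932.0804 = 788859.0702.
s²ₚ = 788859.0702 / 152 = 5189.862... → 5189.9.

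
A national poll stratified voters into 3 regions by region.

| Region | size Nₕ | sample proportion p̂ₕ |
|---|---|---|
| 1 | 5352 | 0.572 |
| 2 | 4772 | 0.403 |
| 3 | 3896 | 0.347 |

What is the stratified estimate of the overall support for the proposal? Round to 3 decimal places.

Wₕ = Nₕ/N with N = 14020: 0.3817, 0.3404, 0.2779.
p̂_st = 0.3817·0.572 + 0.3404·0.403 + 0.2779·0.347 ≈ 0.45195... → 0.452.

0.452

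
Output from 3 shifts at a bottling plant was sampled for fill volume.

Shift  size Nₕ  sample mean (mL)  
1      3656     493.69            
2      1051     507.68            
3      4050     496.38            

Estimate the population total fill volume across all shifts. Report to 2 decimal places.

Estimate total by summing Nₕ·x̄ₕ over strata.
3656·493.69 + 1051·507.68 + 4050·496.38 = 1804930.64 + 533571.68 + 2010339 = 4348841.32.

4348841.32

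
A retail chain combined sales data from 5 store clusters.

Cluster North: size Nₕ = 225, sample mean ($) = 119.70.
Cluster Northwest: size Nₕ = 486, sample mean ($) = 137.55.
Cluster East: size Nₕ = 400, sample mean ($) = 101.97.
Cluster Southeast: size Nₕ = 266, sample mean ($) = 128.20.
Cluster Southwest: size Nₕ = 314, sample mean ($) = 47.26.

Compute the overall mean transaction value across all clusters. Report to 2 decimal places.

108.52

N = 1691; weights Wₕ = Nₕ/N = (0.1331, 0.2874, 0.2365, 0.1573, 0.1857).
x̄_st = Σ Wₕ·x̄ₕ = 0.1331·119.70 + 0.2874·137.55 + 0.2365·101.97 + 0.1573·128.20 + 0.1857·47.26 ≈ 108.5220...
→ 108.52.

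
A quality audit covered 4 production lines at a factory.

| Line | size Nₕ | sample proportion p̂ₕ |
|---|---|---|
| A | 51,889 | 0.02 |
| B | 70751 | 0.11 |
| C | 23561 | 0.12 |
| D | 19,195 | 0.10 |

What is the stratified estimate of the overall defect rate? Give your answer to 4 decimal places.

Wₕ = Nₕ/N with N = 165396: 0.3137, 0.4278, 0.1425, 0.1161.
p̂_st = 0.3137·0.02 + 0.4278·0.11 + 0.1425·0.12 + 0.1161·0.10 ≈ 0.082029... → 0.0820.

0.0820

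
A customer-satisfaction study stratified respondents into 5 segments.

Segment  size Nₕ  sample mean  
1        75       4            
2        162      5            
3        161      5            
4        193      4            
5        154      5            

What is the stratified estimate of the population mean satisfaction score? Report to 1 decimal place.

N = 75 + 162 + 161 + 193 + 154 = 745.
The stratified mean weights each stratum mean by its population share Nₕ/N.
Σ Nₕx̄ₕ = 75·4 + 162·5 + 161·5 + 193·4 + 154·5 = 300 + 810 + 805 + 772 + 770 = 3457.
Divide by N: 3457 / 745 = 4.640... → 4.6.

4.6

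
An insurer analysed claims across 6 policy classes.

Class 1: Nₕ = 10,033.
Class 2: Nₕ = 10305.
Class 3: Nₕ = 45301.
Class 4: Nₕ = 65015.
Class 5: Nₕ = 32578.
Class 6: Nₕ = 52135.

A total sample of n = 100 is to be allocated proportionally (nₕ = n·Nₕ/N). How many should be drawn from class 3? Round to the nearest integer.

21

N = 10033 + 10305 + 45301 + 65015 + 32578 + 52135 = 215367.
n_3 = 100·45301/215367 = 21.034... → 21.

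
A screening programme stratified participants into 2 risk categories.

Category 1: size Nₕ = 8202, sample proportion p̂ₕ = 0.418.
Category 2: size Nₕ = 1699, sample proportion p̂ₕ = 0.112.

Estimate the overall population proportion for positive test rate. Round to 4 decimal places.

0.3655

Wₕ = Nₕ/N with N = 9901: 0.8284, 0.1716.
p̂_st = 0.8284·0.418 + 0.1716·0.112 ≈ 0.365491... → 0.3655.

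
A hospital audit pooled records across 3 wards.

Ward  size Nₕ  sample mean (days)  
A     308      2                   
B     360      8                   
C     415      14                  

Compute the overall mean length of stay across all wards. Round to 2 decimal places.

8.59

N = 308 + 360 + 415 = 1083.
The stratified mean weights each stratum mean by its population share Nₕ/N.
Σ Nₕx̄ₕ = 308·2 + 360·8 + 415·14 = 616 + 2880 + 5810 = 9306.
Divide by N: 9306 / 1083 = 8.5928... → 8.59.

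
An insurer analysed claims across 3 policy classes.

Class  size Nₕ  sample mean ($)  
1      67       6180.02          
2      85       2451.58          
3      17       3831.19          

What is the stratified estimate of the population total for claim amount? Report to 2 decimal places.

687575.87

Population total = Σ Nₕ·x̄ₕ (each stratum's size times its mean).
67·6180.02 + 85·2451.58 + 17·3831.19 = 414061.34 + 208384.3 + 65130.23 = 687575.87.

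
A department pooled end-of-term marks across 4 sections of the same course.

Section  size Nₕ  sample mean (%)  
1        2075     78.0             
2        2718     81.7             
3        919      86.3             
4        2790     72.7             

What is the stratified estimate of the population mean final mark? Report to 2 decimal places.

x̄_st = (Σ Nₕx̄ₕ) / (Σ Nₕ) = (2075·78.0 + 2718·81.7 + 919·86.3 + 2790·72.7) / 8502
= 666053.3 / 8502 = 78.3408... → 78.34.

78.34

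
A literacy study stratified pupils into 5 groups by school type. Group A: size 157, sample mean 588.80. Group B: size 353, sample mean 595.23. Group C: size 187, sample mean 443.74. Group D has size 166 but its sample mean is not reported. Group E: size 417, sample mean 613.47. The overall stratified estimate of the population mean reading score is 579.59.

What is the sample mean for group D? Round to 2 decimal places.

N = 157 + 353 + 187 + 166 + 417 = 1280.
Overall total = μ·N = 579.59·1280 = 741875.2.
Subtract the known strata: 157·588.80 + 353·595.23 + 187·443.74 + 417·613.47 = 641354.16.
Remaining total for group D: 741875.2 − 641354.16 = 100521.04.
Divide by its size: 100521.04 / 166 = 605.5484... → 605.55.

605.55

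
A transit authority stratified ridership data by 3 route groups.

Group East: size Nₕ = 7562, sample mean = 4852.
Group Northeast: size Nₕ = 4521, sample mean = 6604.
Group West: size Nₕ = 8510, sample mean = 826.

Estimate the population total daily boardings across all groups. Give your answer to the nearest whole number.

73576768

Estimate total by summing Nₕ·x̄ₕ over strata.
7562·4852 + 4521·6604 + 8510·826 = 36690824 + 29856684 + 7029260 = 73576768.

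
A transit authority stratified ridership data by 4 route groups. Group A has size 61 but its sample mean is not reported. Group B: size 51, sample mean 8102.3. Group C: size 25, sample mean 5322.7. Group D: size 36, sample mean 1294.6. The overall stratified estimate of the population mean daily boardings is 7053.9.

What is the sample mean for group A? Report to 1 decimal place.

10285.8

N = 61 + 51 + 25 + 36 = 173.
Overall total = μ·N = 7053.9·173 = 1220324.7.
Subtract the known strata: 51·8102.3 + 25·5322.7 + 36·1294.6 = 592890.4.
Remaining total for group A: 1220324.7 − 592890.4 = 627434.3.
Divide by its size: 627434.3 / 61 = 10285.808... → 10285.8.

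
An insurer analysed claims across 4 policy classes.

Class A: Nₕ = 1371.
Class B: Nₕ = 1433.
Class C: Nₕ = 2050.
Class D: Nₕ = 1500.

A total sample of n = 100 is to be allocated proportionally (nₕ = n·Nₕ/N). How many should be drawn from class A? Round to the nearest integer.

Share of class A = 1371/6354 = 0.21577.
Allocate 100 × 0.21577 = 21.577... → 22.

22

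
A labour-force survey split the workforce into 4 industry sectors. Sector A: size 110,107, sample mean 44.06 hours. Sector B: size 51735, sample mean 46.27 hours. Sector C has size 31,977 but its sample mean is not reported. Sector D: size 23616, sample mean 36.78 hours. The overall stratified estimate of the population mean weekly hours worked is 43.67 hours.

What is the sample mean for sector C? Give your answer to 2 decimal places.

43.21

Σ Nₕx̄ₕ = N·μ, so 31977·x̄_C = 217435·43.67 − (110107·44.06 + 51735·46.27 + 23616·36.78).
= 9495386.45 − 8113689.35 = 1381697.1.
x̄_C = 1381697.1 / 31977 = 43.2091... → 43.21.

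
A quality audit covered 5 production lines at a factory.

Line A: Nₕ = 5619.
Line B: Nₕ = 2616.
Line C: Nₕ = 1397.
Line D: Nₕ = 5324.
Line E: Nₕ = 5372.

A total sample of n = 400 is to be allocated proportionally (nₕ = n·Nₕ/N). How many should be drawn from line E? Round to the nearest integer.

Share of line E = 5372/20328 = 0.26427.
Allocate 400 × 0.26427 = 105.706... → 106.

106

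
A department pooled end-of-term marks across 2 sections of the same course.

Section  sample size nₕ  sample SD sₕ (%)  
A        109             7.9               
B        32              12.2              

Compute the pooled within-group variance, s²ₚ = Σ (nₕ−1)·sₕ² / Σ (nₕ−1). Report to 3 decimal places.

81.686

Degrees of freedom: 108 + 31 = 139.
Σ(nₕ−1)sₕ² = 108·62.41 + 31·148.84 = 11354.32.
s²ₚ = 11354.32 / 139 = 81.68576... → 81.686.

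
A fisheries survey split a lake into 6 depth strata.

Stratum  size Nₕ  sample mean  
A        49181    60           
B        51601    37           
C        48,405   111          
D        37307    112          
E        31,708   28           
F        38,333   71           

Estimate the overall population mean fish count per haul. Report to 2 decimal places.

x̄_st = (Σ Nₕx̄ₕ) / (Σ Nₕ) = (49181·60 + 51601·37 + 48405·111 + 37307·112 + 31708·28 + 38333·71) / 256535
= 18020903 / 256535 = 70.2473... → 70.25.

70.25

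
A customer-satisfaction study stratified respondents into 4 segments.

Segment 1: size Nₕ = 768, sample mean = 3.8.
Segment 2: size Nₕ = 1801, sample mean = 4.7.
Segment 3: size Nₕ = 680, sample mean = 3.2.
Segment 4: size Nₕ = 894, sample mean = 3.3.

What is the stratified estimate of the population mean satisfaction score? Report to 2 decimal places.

3.98

N = 768 + 1801 + 680 + 894 = 4143.
The stratified mean weights each stratum mean by its population share Nₕ/N.
Σ Nₕx̄ₕ = 768·3.8 + 1801·4.7 + 680·3.2 + 894·3.3 = 2918.4 + 8464.7 + 2176 + 2950.2 = 16509.3.
Divide by N: 16509.3 / 4143 = 3.9849... → 3.98.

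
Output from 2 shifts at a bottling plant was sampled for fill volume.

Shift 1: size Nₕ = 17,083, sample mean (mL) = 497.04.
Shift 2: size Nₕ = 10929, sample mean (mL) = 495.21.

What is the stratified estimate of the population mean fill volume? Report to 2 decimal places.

x̄_st = (Σ Nₕx̄ₕ) / (Σ Nₕ) = (17083·497.04 + 10929·495.21) / 28012
= 13903084.41 / 28012 = 496.3260... → 496.33.

496.33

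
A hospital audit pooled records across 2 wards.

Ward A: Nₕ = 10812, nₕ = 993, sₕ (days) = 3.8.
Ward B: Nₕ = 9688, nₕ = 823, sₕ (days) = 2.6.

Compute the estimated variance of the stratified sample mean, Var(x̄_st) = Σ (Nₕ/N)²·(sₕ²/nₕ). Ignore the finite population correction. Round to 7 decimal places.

N = 20500; Wₕ = Nₕ/N.
ward A: (10812/20500)²·3.8²/993 = 0.0040450351
ward B: (9688/20500)²·2.6²/823 = 0.0018344564
Sum = 0.0058794915 → 0.0058795.

0.0058795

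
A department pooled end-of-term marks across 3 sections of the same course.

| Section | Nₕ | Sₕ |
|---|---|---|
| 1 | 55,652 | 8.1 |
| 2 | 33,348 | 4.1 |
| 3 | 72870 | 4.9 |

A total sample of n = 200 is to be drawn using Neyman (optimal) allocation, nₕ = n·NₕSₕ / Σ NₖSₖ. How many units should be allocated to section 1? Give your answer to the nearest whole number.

95

1: NₕSₕ = 55652·8.1 = 450781.2
2: NₕSₕ = 33348·4.1 = 136726.8
3: NₕSₕ = 72870·4.9 = 357063
Σ NₕSₕ = 944571.
n_1 = 200·450781.2/944571 = 95.447... → 95.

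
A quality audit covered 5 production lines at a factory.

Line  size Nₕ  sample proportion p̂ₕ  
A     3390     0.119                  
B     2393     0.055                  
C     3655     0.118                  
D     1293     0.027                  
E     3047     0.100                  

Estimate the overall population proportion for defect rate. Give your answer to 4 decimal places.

0.0948

Wₕ = Nₕ/N with N = 13778: 0.2460, 0.1737, 0.2653, 0.0938, 0.2211.
p̂_st = 0.2460·0.119 + 0.1737·0.055 + 0.2653·0.118 + 0.0938·0.027 + 0.2211·0.100 ≈ 0.094783... → 0.0948.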